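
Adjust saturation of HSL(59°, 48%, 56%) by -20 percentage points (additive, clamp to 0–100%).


Original S = 48%
Adjustment = -20 percentage points
New S = 48 + (-20) = 28
Clamp to [0, 100] → 28
= HSL(59°, 28%, 56%)


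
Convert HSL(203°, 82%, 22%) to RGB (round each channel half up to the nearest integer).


H=203°, S=0.82, L=0.22
C = (1-|2L-1|)×S = (1-|-0.56|)×0.82 = 0.3608
H' = H/60 = 203/60 ≈ 3.3833; X = C×(1-|H' mod 2 - 1|) ≈ 0.2225
m = L - C/2 = 0.22 - 0.1804 = 0.0396
Sector ⌊H'⌋ = 3 → (R',G',B') = (0.0, ≈0.2225, 0.3608)
RGB = ((R'+m)×255, (G'+m)×255, (B'+m)×255) = (10.098, 66.8338, 102.102)
Round half up → RGB(10, 67, 102)


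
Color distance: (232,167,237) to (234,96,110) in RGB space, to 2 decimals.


d = √[(R₁-R₂)² + (G₁-G₂)² + (B₁-B₂)²]
d = √[(232-234)² + (167-96)² + (237-110)²]
d = √[4 + 5041 + 16129]
d = √21174
d ≈ 145.51


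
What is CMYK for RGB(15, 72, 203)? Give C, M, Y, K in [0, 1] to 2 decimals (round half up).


R'=15/255≈0.0588, G'=72/255≈0.2824, B'=203/255≈0.7961
K = 1 - max(R',G',B') = 1 - 203/255 = 52/255 = 0.20392… → 0.20
(1-R'-K)/(1-K) simplifies to (max-R)/max with max = 203:
C = (203-15)/203 = 188/203 = 0.92610… → 0.93
M = (203-72)/203 = 131/203 = 0.64532… → 0.65
Y = (203-203)/203 = 0/203 = 0 → 0.00
= CMYK(0.93, 0.65, 0.00, 0.20)


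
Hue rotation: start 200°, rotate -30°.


New hue = (H + rotation) mod 360
New hue = (200 -30) mod 360
= 170 mod 360
= 170°


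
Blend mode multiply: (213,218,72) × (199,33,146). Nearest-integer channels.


Multiply: C = A×B/255, rounded to nearest integer
R: 213×199/255 = 42387/255 ≈ 166.224 → 166
G: 218×33/255 = 7194/255 ≈ 28.212 → 28
B: 72×146/255 = 10512/255 ≈ 41.224 → 41
= RGB(166, 28, 41)


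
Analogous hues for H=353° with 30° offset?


Base hue: 353°
Left analog: (353 - 30) mod 360 = 323°
Right analog: (353 + 30) mod 360 = 23°
Analogous hues = 323° and 23°


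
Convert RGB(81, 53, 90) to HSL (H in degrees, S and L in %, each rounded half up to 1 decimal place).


Normalize: R'=81/255≈0.3176, G'=53/255≈0.2078, B'=90/255≈0.3529
Max=90/255, Min=53/255, Δ=Max-Min=37/255
L = (Max+Min)/2 = (90+53)/510 = 143/510 = 0.28039… → L = 28.0%
L ≤ 0.5 → S = Δ/(Max+Min) = 37/(90+53) = 37/143 = 0.25874… → S = 25.9%
(the 1/255 factors cancel in S and H, so raw channel differences can be used)
Max is B' → H = 60 × ((R-G)/Δ + 4) = 60 × ((81-53)/37 + 4)
  28/37 + 4 = 0.7567… + 4 = 4.7567…
  H = 60 × 4.7567… = 285.405…° → H = 285.4°
= HSL(285.4°, 25.9%, 28.0%)


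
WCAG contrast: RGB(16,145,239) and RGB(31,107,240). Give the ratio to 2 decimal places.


Linearize each sRGB channel c=v/255: c/12.92 if c ≤ 0.04045 else ((c+0.055)/1.055)^2.4
L = 0.2126×R_lin + 0.7152×G_lin + 0.0722×B_lin
Color 1 (16,145,239):
  R=16: 16/255≈0.0627 > 0.04045 → ((0.0627+0.055)/1.055)^2.4 ≈ 0.00518
  G=145: 145/255≈0.5686 > 0.04045 → ((0.5686+0.055)/1.055)^2.4 ≈ 0.28315
  B=239: 239/255≈0.9373 > 0.04045 → ((0.9373+0.055)/1.055)^2.4 ≈ 0.86316
  L1 = 0.2126×0.00518 + 0.7152×0.28315 + 0.0722×0.86316 ≈ 0.26593
Color 2 (31,107,240):
  R=31: 31/255≈0.1216 > 0.04045 → ((0.1216+0.055)/1.055)^2.4 ≈ 0.01370
  G=107: 107/255≈0.4196 > 0.04045 → ((0.4196+0.055)/1.055)^2.4 ≈ 0.14703
  B=240: 240/255≈0.9412 > 0.04045 → ((0.9412+0.055)/1.055)^2.4 ≈ 0.87137
  L2 = 0.2126×0.01370 + 0.7152×0.14703 + 0.0722×0.87137 ≈ 0.17098
Lighter = 0.26593, Darker = 0.17098
Ratio = (L_lighter + 0.05) / (L_darker + 0.05)
Ratio = (0.26593 + 0.05) / (0.17098 + 0.05) = 0.31593 / 0.22098 ≈ 1.4297
Ratio ≈ 1.43:1


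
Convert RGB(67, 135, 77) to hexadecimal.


R = 67 → 43 (hex)
G = 135 → 87 (hex)
B = 77 → 4D (hex)
Hex = #43874D


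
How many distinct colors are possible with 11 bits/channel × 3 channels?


Total bits = 11 bits/channel × 3 channels = 33 bits
Distinct colors = 2^33
= 8,589,934,592 colors


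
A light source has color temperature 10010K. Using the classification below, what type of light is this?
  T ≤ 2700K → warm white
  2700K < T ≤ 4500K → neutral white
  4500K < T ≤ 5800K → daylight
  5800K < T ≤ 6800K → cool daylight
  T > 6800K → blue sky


Temperature: 10010K
10010K > 6800K → blue sky
Classification: blue sky


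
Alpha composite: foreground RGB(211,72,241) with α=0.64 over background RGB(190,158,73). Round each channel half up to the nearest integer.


C = α×F + (1-α)×B, with 1-α = 0.36
R: 0.64×211 + 0.36×190 = 135.04 + 68.40 = 203.44 → 203
G: 0.64×72 + 0.36×158 = 46.08 + 56.88 = 102.96 → 103
B: 0.64×241 + 0.36×73 = 154.24 + 26.28 = 180.52 → 181
= RGB(203, 103, 181)


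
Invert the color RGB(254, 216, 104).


Invert: (255-R, 255-G, 255-B)
R: 255-254 = 1
G: 255-216 = 39
B: 255-104 = 151
= RGB(1, 39, 151)


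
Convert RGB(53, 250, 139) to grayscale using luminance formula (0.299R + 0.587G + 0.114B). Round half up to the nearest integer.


Gray = 0.299×R + 0.587×G + 0.114×B
Gray = 0.299×53 + 0.587×250 + 0.114×139
Gray = 15.847 + 146.750 + 15.846
Gray = 178.443 → round half up → 178
Gray = 178


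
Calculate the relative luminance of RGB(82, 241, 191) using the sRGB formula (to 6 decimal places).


Linearize each channel (sRGB transfer function): c = v/255; c_lin = c/12.92 if c ≤ 0.04045, else ((c+0.055)/1.055)^2.4
  R: 82/255 ≈ 0.321569 > 0.04045 → ((0.321569+0.055)/1.055)^2.4 ≈ 0.084376
  G: 241/255 ≈ 0.945098 > 0.04045 → ((0.945098+0.055)/1.055)^2.4 ≈ 0.879622
  B: 191/255 ≈ 0.749020 > 0.04045 → ((0.749020+0.055)/1.055)^2.4 ≈ 0.520996
R_lin = 0.084376, G_lin = 0.879622, B_lin = 0.520996
L = 0.2126×R + 0.7152×G + 0.0722×B
L = 0.2126×0.084376 + 0.7152×0.879622 + 0.0722×0.520996
L ≈ 0.684660


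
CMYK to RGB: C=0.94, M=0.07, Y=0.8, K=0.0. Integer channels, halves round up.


R = 255 × (1-C) × (1-K) = 255 × 0.06 × 1.00 = 15.3 → 15
G = 255 × (1-M) × (1-K) = 255 × 0.93 × 1.00 = 237.15 → 237
B = 255 × (1-Y) × (1-K) = 255 × 0.20 × 1.00 = 51
= RGB(15, 237, 51)


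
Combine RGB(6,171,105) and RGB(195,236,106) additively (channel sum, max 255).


Additive: each channel = min(255, C₁+C₂)
R: 6+195 = 201 → 201
G: 171+236 = 407 → 255
B: 105+106 = 211 → 211
= RGB(201, 255, 211)


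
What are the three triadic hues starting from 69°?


Triadic: equally spaced at 120° intervals
H1 = 69°
H2 = (69 + 120) mod 360 = 189°
H3 = (69 + 240) mod 360 = 309°
Triadic = 69°, 189°, 309°


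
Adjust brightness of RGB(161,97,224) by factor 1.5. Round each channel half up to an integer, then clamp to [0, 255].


Multiply each channel by 1.5, round half up, clamp to [0, 255]
R: 161×1.5 = 241.5 → round → 242
G: 97×1.5 = 145.5 → round → 146
B: 224×1.5 = 336 → clamp → 255
= RGB(242, 146, 255)


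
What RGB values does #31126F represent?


31 → 49 (R)
12 → 18 (G)
6F → 111 (B)
= RGB(49, 18, 111)


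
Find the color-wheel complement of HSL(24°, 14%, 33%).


Complement = opposite side of color wheel = hue + 180°
H' = (24 + 180) mod 360 = 204°
S and L unchanged.
= HSL(204°, 14%, 33%)


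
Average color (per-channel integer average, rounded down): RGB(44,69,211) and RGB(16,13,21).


Midpoint: each channel = ⌊(C₁+C₂)/2⌋
R: ⌊(44+16)/2⌋ = 30
G: ⌊(69+13)/2⌋ = 41
B: ⌊(211+21)/2⌋ = 116
= RGB(30, 41, 116)


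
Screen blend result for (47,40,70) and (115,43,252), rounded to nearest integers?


Screen: C = 255 - (255-A)×(255-B)/255, rounded to nearest integer
R: 255 - (255-47)×(255-115)/255 = 255 - 29120/255 ≈ 255 - 114.196 = 140.804 → 141
G: 255 - (255-40)×(255-43)/255 = 255 - 45580/255 ≈ 255 - 178.745 = 76.255 → 76
B: 255 - (255-70)×(255-252)/255 = 255 - 555/255 ≈ 255 - 2.176 = 252.824 → 253
= RGB(141, 76, 253)


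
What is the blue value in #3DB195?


Color: #3DB195
R = 3D = 61
G = B1 = 177
B = 95 = 149
Blue = 149


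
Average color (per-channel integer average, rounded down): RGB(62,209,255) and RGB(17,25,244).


Midpoint: each channel = ⌊(C₁+C₂)/2⌋
R: ⌊(62+17)/2⌋ = 39
G: ⌊(209+25)/2⌋ = 117
B: ⌊(255+244)/2⌋ = 249
= RGB(39, 117, 249)


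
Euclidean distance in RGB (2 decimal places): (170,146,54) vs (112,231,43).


d = √[(R₁-R₂)² + (G₁-G₂)² + (B₁-B₂)²]
d = √[(170-112)² + (146-231)² + (54-43)²]
d = √[3364 + 7225 + 121]
d = √10710
d ≈ 103.49


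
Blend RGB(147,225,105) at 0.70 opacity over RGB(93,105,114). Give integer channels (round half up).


C = α×F + (1-α)×B, with 1-α = 0.30
R: 0.70×147 + 0.30×93 = 102.90 + 27.90 = 130.80 → 131
G: 0.70×225 + 0.30×105 = 157.50 + 31.50 = 189.00 → 189
B: 0.70×105 + 0.30×114 = 73.50 + 34.20 = 107.70 → 108
= RGB(131, 189, 108)


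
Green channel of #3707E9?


Color: #3707E9
R = 37 = 55
G = 07 = 7
B = E9 = 233
Green = 7


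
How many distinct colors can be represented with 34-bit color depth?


Colors = 2^bits = 2^34
= 17,179,869,184 colors


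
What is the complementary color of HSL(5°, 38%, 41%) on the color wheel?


Complement = opposite side of color wheel = hue + 180°
H' = (5 + 180) mod 360 = 185°
S and L unchanged.
= HSL(185°, 38%, 41%)


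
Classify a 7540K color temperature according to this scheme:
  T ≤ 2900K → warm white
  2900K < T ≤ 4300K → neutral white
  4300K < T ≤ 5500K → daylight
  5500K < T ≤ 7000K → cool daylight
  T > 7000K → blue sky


Temperature: 7540K
7540K > 7000K → blue sky
Classification: blue sky


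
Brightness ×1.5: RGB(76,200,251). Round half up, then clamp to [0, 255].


Multiply each channel by 1.5, round half up, clamp to [0, 255]
R: 76×1.5 = 114
G: 200×1.5 = 300 → clamp → 255
B: 251×1.5 = 376.5 → round → 377 → clamp → 255
= RGB(114, 255, 255)


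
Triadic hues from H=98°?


Triadic: equally spaced at 120° intervals
H1 = 98°
H2 = (98 + 120) mod 360 = 218°
H3 = (98 + 240) mod 360 = 338°
Triadic = 98°, 218°, 338°


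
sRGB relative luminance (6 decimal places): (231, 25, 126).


Linearize each channel (sRGB transfer function): c = v/255; c_lin = c/12.92 if c ≤ 0.04045, else ((c+0.055)/1.055)^2.4
  R: 231/255 ≈ 0.905882 > 0.04045 → ((0.905882+0.055)/1.055)^2.4 ≈ 0.799103
  G: 25/255 ≈ 0.098039 > 0.04045 → ((0.098039+0.055)/1.055)^2.4 ≈ 0.009721
  B: 126/255 ≈ 0.494118 > 0.04045 → ((0.494118+0.055)/1.055)^2.4 ≈ 0.208637
R_lin = 0.799103, G_lin = 0.009721, B_lin = 0.208637
L = 0.2126×R + 0.7152×G + 0.0722×B
L = 0.2126×0.799103 + 0.7152×0.009721 + 0.0722×0.208637
L ≈ 0.191905


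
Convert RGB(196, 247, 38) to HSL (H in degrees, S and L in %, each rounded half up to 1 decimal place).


Normalize: R'=196/255≈0.7686, G'=247/255≈0.9686, B'=38/255≈0.1490
Max=247/255, Min=38/255, Δ=Max-Min=209/255
L = (Max+Min)/2 = (247+38)/510 = 285/510 = 0.55882… → L = 55.9%
L > 0.5 → S = Δ/(2-Max-Min) = 209/(510-247-38) = 209/225 = 0.92888… → S = 92.9%
(the 1/255 factors cancel in S and H, so raw channel differences can be used)
Max is G' → H = 60 × ((B-R)/Δ + 2) = 60 × ((38-196)/209 + 2)
  -158/209 + 2 = -0.7559… + 2 = 1.2440…
  H = 60 × 1.2440… = 74.641…° → H = 74.6°
= HSL(74.6°, 92.9%, 55.9%)


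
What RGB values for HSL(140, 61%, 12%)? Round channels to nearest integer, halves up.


H=140°, S=0.61, L=0.12
C = (1-|2L-1|)×S = (1-|-0.76|)×0.61 = 0.1464
H' = H/60 = 140/60 ≈ 2.3333; X = C×(1-|H' mod 2 - 1|) = 0.0488
m = L - C/2 = 0.12 - 0.0732 = 0.0468
Sector ⌊H'⌋ = 2 → (R',G',B') = (0.0, 0.1464, 0.0488)
RGB = ((R'+m)×255, (G'+m)×255, (B'+m)×255) = (11.934, 49.266, 24.378)
Round half up → RGB(12, 49, 24)


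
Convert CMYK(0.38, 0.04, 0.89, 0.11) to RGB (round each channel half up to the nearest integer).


R = 255 × (1-C) × (1-K) = 255 × 0.62 × 0.89 = 140.709 → 141
G = 255 × (1-M) × (1-K) = 255 × 0.96 × 0.89 = 217.872 → 218
B = 255 × (1-Y) × (1-K) = 255 × 0.11 × 0.89 = 24.9645 → 25
= RGB(141, 218, 25)


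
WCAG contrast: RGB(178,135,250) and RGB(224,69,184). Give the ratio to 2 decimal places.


Linearize each sRGB channel c=v/255: c/12.92 if c ≤ 0.04045 else ((c+0.055)/1.055)^2.4
L = 0.2126×R_lin + 0.7152×G_lin + 0.0722×B_lin
Color 1 (178,135,250):
  R=178: 178/255≈0.6980 > 0.04045 → ((0.6980+0.055)/1.055)^2.4 ≈ 0.44520
  G=135: 135/255≈0.5294 > 0.04045 → ((0.5294+0.055)/1.055)^2.4 ≈ 0.24228
  B=250: 250/255≈0.9804 > 0.04045 → ((0.9804+0.055)/1.055)^2.4 ≈ 0.95597
  L1 = 0.2126×0.44520 + 0.7152×0.24228 + 0.0722×0.95597 ≈ 0.33695
Color 2 (224,69,184):
  R=224: 224/255≈0.8784 > 0.04045 → ((0.8784+0.055)/1.055)^2.4 ≈ 0.74540
  G=69: 69/255≈0.2706 > 0.04045 → ((0.2706+0.055)/1.055)^2.4 ≈ 0.05951
  B=184: 184/255≈0.7216 > 0.04045 → ((0.7216+0.055)/1.055)^2.4 ≈ 0.47932
  L2 = 0.2126×0.74540 + 0.7152×0.05951 + 0.0722×0.47932 ≈ 0.23564
Lighter = 0.33695, Darker = 0.23564
Ratio = (L_lighter + 0.05) / (L_darker + 0.05)
Ratio = (0.33695 + 0.05) / (0.23564 + 0.05) = 0.38695 / 0.28564 ≈ 1.3547
Ratio ≈ 1.35:1


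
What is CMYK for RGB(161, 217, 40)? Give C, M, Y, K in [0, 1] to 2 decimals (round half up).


R'=161/255≈0.6314, G'=217/255≈0.8510, B'=40/255≈0.1569
K = 1 - max(R',G',B') = 1 - 217/255 = 38/255 = 0.14901… → 0.15
(1-R'-K)/(1-K) simplifies to (max-R)/max with max = 217:
C = (217-161)/217 = 56/217 = 0.25806… → 0.26
M = (217-217)/217 = 0/217 = 0 → 0.00
Y = (217-40)/217 = 177/217 = 0.81566… → 0.82
= CMYK(0.26, 0.00, 0.82, 0.15)


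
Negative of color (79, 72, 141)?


Invert: (255-R, 255-G, 255-B)
R: 255-79 = 176
G: 255-72 = 183
B: 255-141 = 114
= RGB(176, 183, 114)


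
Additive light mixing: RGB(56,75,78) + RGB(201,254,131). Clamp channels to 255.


Additive: each channel = min(255, C₁+C₂)
R: 56+201 = 257 → 255
G: 75+254 = 329 → 255
B: 78+131 = 209 → 209
= RGB(255, 255, 209)


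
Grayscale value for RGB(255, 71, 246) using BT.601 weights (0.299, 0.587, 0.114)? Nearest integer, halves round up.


Gray = 0.299×R + 0.587×G + 0.114×B
Gray = 0.299×255 + 0.587×71 + 0.114×246
Gray = 76.245 + 41.677 + 28.044
Gray = 145.966 → round half up → 146
Gray = 146


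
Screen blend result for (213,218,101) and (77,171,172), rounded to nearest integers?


Screen: C = 255 - (255-A)×(255-B)/255, rounded to nearest integer
R: 255 - (255-213)×(255-77)/255 = 255 - 7476/255 ≈ 255 - 29.318 = 225.682 → 226
G: 255 - (255-218)×(255-171)/255 = 255 - 3108/255 ≈ 255 - 12.188 = 242.812 → 243
B: 255 - (255-101)×(255-172)/255 = 255 - 12782/255 ≈ 255 - 50.125 = 204.875 → 205
= RGB(226, 243, 205)


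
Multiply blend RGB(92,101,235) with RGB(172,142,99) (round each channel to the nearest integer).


Multiply: C = A×B/255, rounded to nearest integer
R: 92×172/255 = 15824/255 ≈ 62.055 → 62
G: 101×142/255 = 14342/255 ≈ 56.243 → 56
B: 235×99/255 = 23265/255 ≈ 91.235 → 91
= RGB(62, 56, 91)


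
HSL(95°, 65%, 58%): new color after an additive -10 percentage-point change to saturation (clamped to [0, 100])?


Original S = 65%
Adjustment = -10 percentage points
New S = 65 + (-10) = 55
Clamp to [0, 100] → 55
= HSL(95°, 55%, 58%)


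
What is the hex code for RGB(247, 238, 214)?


R = 247 → F7 (hex)
G = 238 → EE (hex)
B = 214 → D6 (hex)
Hex = #F7EED6


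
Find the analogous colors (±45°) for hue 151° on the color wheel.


Base hue: 151°
Left analog: (151 - 45) mod 360 = 106°
Right analog: (151 + 45) mod 360 = 196°
Analogous hues = 106° and 196°


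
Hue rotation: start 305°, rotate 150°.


New hue = (H + rotation) mod 360
New hue = (305 + 150) mod 360
= 455 mod 360
= 95°


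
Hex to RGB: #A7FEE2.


A7 → 167 (R)
FE → 254 (G)
E2 → 226 (B)
= RGB(167, 254, 226)


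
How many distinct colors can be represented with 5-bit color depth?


Colors = 2^bits = 2^5
= 32 colors


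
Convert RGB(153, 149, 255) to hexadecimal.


R = 153 → 99 (hex)
G = 149 → 95 (hex)
B = 255 → FF (hex)
Hex = #9995FF


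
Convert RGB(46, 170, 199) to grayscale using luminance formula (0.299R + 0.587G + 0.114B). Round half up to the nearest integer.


Gray = 0.299×R + 0.587×G + 0.114×B
Gray = 0.299×46 + 0.587×170 + 0.114×199
Gray = 13.754 + 99.790 + 22.686
Gray = 136.230 → round half up → 136
Gray = 136


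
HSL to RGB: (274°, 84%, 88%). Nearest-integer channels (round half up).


H=274°, S=0.84, L=0.88
C = (1-|2L-1|)×S = (1-|0.76|)×0.84 = 0.2016
H' = H/60 = 274/60 ≈ 4.5667; X = C×(1-|H' mod 2 - 1|) = 0.11424
m = L - C/2 = 0.88 - 0.1008 = 0.7792
Sector ⌊H'⌋ = 4 → (R',G',B') = (0.11424, 0.0, 0.2016)
RGB = ((R'+m)×255, (G'+m)×255, (B'+m)×255) = (227.8272, 198.696, 250.104)
Round half up → RGB(228, 199, 250)


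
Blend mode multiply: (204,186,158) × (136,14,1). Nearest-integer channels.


Multiply: C = A×B/255, rounded to nearest integer
R: 204×136/255 = 27744/255 ≈ 108.800 → 109
G: 186×14/255 = 2604/255 ≈ 10.212 → 10
B: 158×1/255 = 158/255 ≈ 0.620 → 1
= RGB(109, 10, 1)


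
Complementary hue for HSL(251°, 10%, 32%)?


Complement = opposite side of color wheel = hue + 180°
H' = (251 + 180) mod 360 = 71°
S and L unchanged.
= HSL(71°, 10%, 32%)


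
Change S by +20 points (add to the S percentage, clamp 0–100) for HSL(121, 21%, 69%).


Original S = 21%
Adjustment = +20 percentage points
New S = 21 + (20) = 41
Clamp to [0, 100] → 41
= HSL(121°, 41%, 69%)


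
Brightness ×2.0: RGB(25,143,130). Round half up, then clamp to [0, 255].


Multiply each channel by 2.0, round half up, clamp to [0, 255]
R: 25×2.0 = 50
G: 143×2.0 = 286 → clamp → 255
B: 130×2.0 = 260 → clamp → 255
= RGB(50, 255, 255)


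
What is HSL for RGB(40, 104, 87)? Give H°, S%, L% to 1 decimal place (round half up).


Normalize: R'=40/255≈0.1569, G'=104/255≈0.4078, B'=87/255≈0.3412
Max=104/255, Min=40/255, Δ=Max-Min=64/255
L = (Max+Min)/2 = (104+40)/510 = 144/510 = 0.28235… → L = 28.2%
L ≤ 0.5 → S = Δ/(Max+Min) = 64/(104+40) = 64/144 = 0.44444… → S = 44.4%
(the 1/255 factors cancel in S and H, so raw channel differences can be used)
Max is G' → H = 60 × ((B-R)/Δ + 2) = 60 × ((87-40)/64 + 2)
  47/64 + 2 = 0.7343… + 2 = 2.7343…
  H = 60 × 2.7343… = 164.062…° → H = 164.1°
= HSL(164.1°, 44.4%, 28.2%)


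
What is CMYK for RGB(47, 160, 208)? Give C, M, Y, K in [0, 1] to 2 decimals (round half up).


R'=47/255≈0.1843, G'=160/255≈0.6275, B'=208/255≈0.8157
K = 1 - max(R',G',B') = 1 - 208/255 = 47/255 = 0.18431… → 0.18
(1-R'-K)/(1-K) simplifies to (max-R)/max with max = 208:
C = (208-47)/208 = 161/208 = 0.77403… → 0.77
M = (208-160)/208 = 48/208 = 0.23076… → 0.23
Y = (208-208)/208 = 0/208 = 0 → 0.00
= CMYK(0.77, 0.23, 0.00, 0.18)


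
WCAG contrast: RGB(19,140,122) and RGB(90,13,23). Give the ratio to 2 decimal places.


Linearize each sRGB channel c=v/255: c/12.92 if c ≤ 0.04045 else ((c+0.055)/1.055)^2.4
L = 0.2126×R_lin + 0.7152×G_lin + 0.0722×B_lin
Color 1 (19,140,122):
  R=19: 19/255≈0.0745 > 0.04045 → ((0.0745+0.055)/1.055)^2.4 ≈ 0.00651
  G=140: 140/255≈0.5490 > 0.04045 → ((0.5490+0.055)/1.055)^2.4 ≈ 0.26225
  B=122: 122/255≈0.4784 > 0.04045 → ((0.4784+0.055)/1.055)^2.4 ≈ 0.19462
  L1 = 0.2126×0.00651 + 0.7152×0.26225 + 0.0722×0.19462 ≈ 0.20300
Color 2 (90,13,23):
  R=90: 90/255≈0.3529 > 0.04045 → ((0.3529+0.055)/1.055)^2.4 ≈ 0.10224
  G=13: 13/255≈0.0510 > 0.04045 → ((0.0510+0.055)/1.055)^2.4 ≈ 0.00402
  B=23: 23/255≈0.0902 > 0.04045 → ((0.0902+0.055)/1.055)^2.4 ≈ 0.00857
  L2 = 0.2126×0.10224 + 0.7152×0.00402 + 0.0722×0.00857 ≈ 0.02523
Lighter = 0.20300, Darker = 0.02523
Ratio = (L_lighter + 0.05) / (L_darker + 0.05)
Ratio = (0.20300 + 0.05) / (0.02523 + 0.05) = 0.25300 / 0.07523 ≈ 3.3628
Ratio ≈ 3.36:1


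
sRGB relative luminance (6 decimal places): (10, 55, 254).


Linearize each channel (sRGB transfer function): c = v/255; c_lin = c/12.92 if c ≤ 0.04045, else ((c+0.055)/1.055)^2.4
  R: 10/255 ≈ 0.039216 ≤ 0.04045 → 0.039216/12.92 ≈ 0.003035
  G: 55/255 ≈ 0.215686 > 0.04045 → ((0.215686+0.055)/1.055)^2.4 ≈ 0.038204
  B: 254/255 ≈ 0.996078 > 0.04045 → ((0.996078+0.055)/1.055)^2.4 ≈ 0.991102
R_lin = 0.003035, G_lin = 0.038204, B_lin = 0.991102
L = 0.2126×R + 0.7152×G + 0.0722×B
L = 0.2126×0.003035 + 0.7152×0.038204 + 0.0722×0.991102
L ≈ 0.099527


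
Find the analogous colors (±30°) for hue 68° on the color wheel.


Base hue: 68°
Left analog: (68 - 30) mod 360 = 38°
Right analog: (68 + 30) mod 360 = 98°
Analogous hues = 38° and 98°


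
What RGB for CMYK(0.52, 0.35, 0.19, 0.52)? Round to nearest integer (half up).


R = 255 × (1-C) × (1-K) = 255 × 0.48 × 0.48 = 58.752 → 59
G = 255 × (1-M) × (1-K) = 255 × 0.65 × 0.48 = 79.56 → 80
B = 255 × (1-Y) × (1-K) = 255 × 0.81 × 0.48 = 99.144 → 99
= RGB(59, 80, 99)


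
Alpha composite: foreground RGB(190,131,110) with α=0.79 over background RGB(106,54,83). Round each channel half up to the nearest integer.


C = α×F + (1-α)×B, with 1-α = 0.21
R: 0.79×190 + 0.21×106 = 150.10 + 22.26 = 172.36 → 172
G: 0.79×131 + 0.21×54 = 103.49 + 11.34 = 114.83 → 115
B: 0.79×110 + 0.21×83 = 86.90 + 17.43 = 104.33 → 104
= RGB(172, 115, 104)


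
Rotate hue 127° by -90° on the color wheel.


New hue = (H + rotation) mod 360
New hue = (127 -90) mod 360
= 37 mod 360
= 37°


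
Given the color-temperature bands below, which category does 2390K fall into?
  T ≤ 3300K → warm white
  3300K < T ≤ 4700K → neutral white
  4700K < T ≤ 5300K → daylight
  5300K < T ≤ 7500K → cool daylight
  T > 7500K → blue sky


Temperature: 2390K
2390K ≤ 3300K → warm white
Classification: warm white


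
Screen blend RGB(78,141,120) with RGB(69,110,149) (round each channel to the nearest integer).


Screen: C = 255 - (255-A)×(255-B)/255, rounded to nearest integer
R: 255 - (255-78)×(255-69)/255 = 255 - 32922/255 ≈ 255 - 129.106 = 125.894 → 126
G: 255 - (255-141)×(255-110)/255 = 255 - 16530/255 ≈ 255 - 64.824 = 190.176 → 190
B: 255 - (255-120)×(255-149)/255 = 255 - 14310/255 ≈ 255 - 56.118 = 198.882 → 199
= RGB(126, 190, 199)


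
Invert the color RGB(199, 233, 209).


Invert: (255-R, 255-G, 255-B)
R: 255-199 = 56
G: 255-233 = 22
B: 255-209 = 46
= RGB(56, 22, 46)


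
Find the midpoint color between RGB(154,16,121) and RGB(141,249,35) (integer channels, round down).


Midpoint: each channel = ⌊(C₁+C₂)/2⌋
R: ⌊(154+141)/2⌋ = 147
G: ⌊(16+249)/2⌋ = 132
B: ⌊(121+35)/2⌋ = 78
= RGB(147, 132, 78)


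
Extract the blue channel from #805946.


Color: #805946
R = 80 = 128
G = 59 = 89
B = 46 = 70
Blue = 70


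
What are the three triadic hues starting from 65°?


Triadic: equally spaced at 120° intervals
H1 = 65°
H2 = (65 + 120) mod 360 = 185°
H3 = (65 + 240) mod 360 = 305°
Triadic = 65°, 185°, 305°


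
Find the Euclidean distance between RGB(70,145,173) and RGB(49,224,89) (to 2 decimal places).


d = √[(R₁-R₂)² + (G₁-G₂)² + (B₁-B₂)²]
d = √[(70-49)² + (145-224)² + (173-89)²]
d = √[441 + 6241 + 7056]
d = √13738
d ≈ 117.21


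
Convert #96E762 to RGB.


96 → 150 (R)
E7 → 231 (G)
62 → 98 (B)
= RGB(150, 231, 98)


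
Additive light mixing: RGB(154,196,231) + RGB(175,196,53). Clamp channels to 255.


Additive: each channel = min(255, C₁+C₂)
R: 154+175 = 329 → 255
G: 196+196 = 392 → 255
B: 231+53 = 284 → 255
= RGB(255, 255, 255)


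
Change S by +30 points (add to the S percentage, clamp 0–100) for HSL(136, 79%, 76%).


Original S = 79%
Adjustment = +30 percentage points
New S = 79 + (30) = 109
Clamp to [0, 100] → 100
= HSL(136°, 100%, 76%)


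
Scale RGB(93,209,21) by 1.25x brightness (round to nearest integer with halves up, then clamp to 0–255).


Multiply each channel by 1.25, round half up, clamp to [0, 255]
R: 93×1.25 = 116.25 → round → 116
G: 209×1.25 = 261.25 → round → 261 → clamp → 255
B: 21×1.25 = 26.25 → round → 26
= RGB(116, 255, 26)


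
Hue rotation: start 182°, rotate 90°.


New hue = (H + rotation) mod 360
New hue = (182 + 90) mod 360
= 272 mod 360
= 272°


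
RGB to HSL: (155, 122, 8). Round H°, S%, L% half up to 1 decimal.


Normalize: R'=155/255≈0.6078, G'=122/255≈0.4784, B'=8/255≈0.0314
Max=155/255, Min=8/255, Δ=Max-Min=147/255
L = (Max+Min)/2 = (155+8)/510 = 163/510 = 0.31960… → L = 32.0%
L ≤ 0.5 → S = Δ/(Max+Min) = 147/(155+8) = 147/163 = 0.90184… → S = 90.2%
(the 1/255 factors cancel in S and H, so raw channel differences can be used)
Max is R' → H = 60 × (((G-B)/Δ) mod 6) = 60 × (((122-8)/147) mod 6)
  114/147 = 0.7755…
  H = 60 × 0.7755… = 46.530…° → H = 46.5°
= HSL(46.5°, 90.2%, 32.0%)


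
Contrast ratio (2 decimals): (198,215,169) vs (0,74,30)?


Linearize each sRGB channel c=v/255: c/12.92 if c ≤ 0.04045 else ((c+0.055)/1.055)^2.4
L = 0.2126×R_lin + 0.7152×G_lin + 0.0722×B_lin
Color 1 (198,215,169):
  R=198: 198/255≈0.7765 > 0.04045 → ((0.7765+0.055)/1.055)^2.4 ≈ 0.56471
  G=215: 215/255≈0.8431 > 0.04045 → ((0.8431+0.055)/1.055)^2.4 ≈ 0.67954
  B=169: 169/255≈0.6627 > 0.04045 → ((0.6627+0.055)/1.055)^2.4 ≈ 0.39676
  L1 = 0.2126×0.56471 + 0.7152×0.67954 + 0.0722×0.39676 ≈ 0.63471
Color 2 (0,74,30):
  R=0: 0/255≈0.0000 ≤ 0.04045 → 0.0000/12.92 ≈ 0.00000
  G=74: 74/255≈0.2902 > 0.04045 → ((0.2902+0.055)/1.055)^2.4 ≈ 0.06848
  B=30: 30/255≈0.1176 > 0.04045 → ((0.1176+0.055)/1.055)^2.4 ≈ 0.01298
  L2 = 0.2126×0.00000 + 0.7152×0.06848 + 0.0722×0.01298 ≈ 0.04991
Lighter = 0.63471, Darker = 0.04991
Ratio = (L_lighter + 0.05) / (L_darker + 0.05)
Ratio = (0.63471 + 0.05) / (0.04991 + 0.05) = 0.68471 / 0.09991 ≈ 6.8531
Ratio ≈ 6.85:1


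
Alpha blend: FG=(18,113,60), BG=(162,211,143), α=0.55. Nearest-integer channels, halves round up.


C = α×F + (1-α)×B, with 1-α = 0.45
R: 0.55×18 + 0.45×162 = 9.90 + 72.90 = 82.80 → 83
G: 0.55×113 + 0.45×211 = 62.15 + 94.95 = 157.10 → 157
B: 0.55×60 + 0.45×143 = 33.00 + 64.35 = 97.35 → 97
= RGB(83, 157, 97)


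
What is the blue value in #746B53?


Color: #746B53
R = 74 = 116
G = 6B = 107
B = 53 = 83
Blue = 83


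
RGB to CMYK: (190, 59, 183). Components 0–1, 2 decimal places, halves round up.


R'=190/255≈0.7451, G'=59/255≈0.2314, B'=183/255≈0.7176
K = 1 - max(R',G',B') = 1 - 190/255 = 65/255 = 0.25490… → 0.25
(1-R'-K)/(1-K) simplifies to (max-R)/max with max = 190:
C = (190-190)/190 = 0/190 = 0 → 0.00
M = (190-59)/190 = 131/190 = 0.68947… → 0.69
Y = (190-183)/190 = 7/190 = 0.03684… → 0.04
= CMYK(0.00, 0.69, 0.04, 0.25)


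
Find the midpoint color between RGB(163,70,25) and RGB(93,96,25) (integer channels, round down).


Midpoint: each channel = ⌊(C₁+C₂)/2⌋
R: ⌊(163+93)/2⌋ = 128
G: ⌊(70+96)/2⌋ = 83
B: ⌊(25+25)/2⌋ = 25
= RGB(128, 83, 25)


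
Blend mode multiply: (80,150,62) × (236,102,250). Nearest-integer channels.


Multiply: C = A×B/255, rounded to nearest integer
R: 80×236/255 = 18880/255 ≈ 74.039 → 74
G: 150×102/255 = 15300/255 ≈ 60.000 → 60
B: 62×250/255 = 15500/255 ≈ 60.784 → 61
= RGB(74, 60, 61)


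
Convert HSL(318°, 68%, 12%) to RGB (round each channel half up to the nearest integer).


H=318°, S=0.68, L=0.12
C = (1-|2L-1|)×S = (1-|-0.76|)×0.68 = 0.1632
H' = H/60 = 318/60 ≈ 5.3000; X = C×(1-|H' mod 2 - 1|) = 0.11424
m = L - C/2 = 0.12 - 0.0816 = 0.0384
Sector ⌊H'⌋ = 5 → (R',G',B') = (0.1632, 0.0, 0.11424)
RGB = ((R'+m)×255, (G'+m)×255, (B'+m)×255) = (51.408, 9.792, 38.9232)
Round half up → RGB(51, 10, 39)


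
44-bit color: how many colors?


Colors = 2^bits = 2^44
= 17,592,186,044,416 colors


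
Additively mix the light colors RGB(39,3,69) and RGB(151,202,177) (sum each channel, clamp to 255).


Additive: each channel = min(255, C₁+C₂)
R: 39+151 = 190 → 190
G: 3+202 = 205 → 205
B: 69+177 = 246 → 246
= RGB(190, 205, 246)


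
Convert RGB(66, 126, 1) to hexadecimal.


R = 66 → 42 (hex)
G = 126 → 7E (hex)
B = 1 → 01 (hex)
Hex = #427E01


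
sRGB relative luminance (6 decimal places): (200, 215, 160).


Linearize each channel (sRGB transfer function): c = v/255; c_lin = c/12.92 if c ≤ 0.04045, else ((c+0.055)/1.055)^2.4
  R: 200/255 ≈ 0.784314 > 0.04045 → ((0.784314+0.055)/1.055)^2.4 ≈ 0.577580
  G: 215/255 ≈ 0.843137 > 0.04045 → ((0.843137+0.055)/1.055)^2.4 ≈ 0.679542
  B: 160/255 ≈ 0.627451 > 0.04045 → ((0.627451+0.055)/1.055)^2.4 ≈ 0.351533
R_lin = 0.577580, G_lin = 0.679542, B_lin = 0.351533
L = 0.2126×R + 0.7152×G + 0.0722×B
L = 0.2126×0.577580 + 0.7152×0.679542 + 0.0722×0.351533
L ≈ 0.634183


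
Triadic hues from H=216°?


Triadic: equally spaced at 120° intervals
H1 = 216°
H2 = (216 + 120) mod 360 = 336°
H3 = (216 + 240) mod 360 = 96°
Triadic = 216°, 336°, 96°


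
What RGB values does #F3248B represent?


F3 → 243 (R)
24 → 36 (G)
8B → 139 (B)
= RGB(243, 36, 139)


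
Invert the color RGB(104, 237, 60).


Invert: (255-R, 255-G, 255-B)
R: 255-104 = 151
G: 255-237 = 18
B: 255-60 = 195
= RGB(151, 18, 195)


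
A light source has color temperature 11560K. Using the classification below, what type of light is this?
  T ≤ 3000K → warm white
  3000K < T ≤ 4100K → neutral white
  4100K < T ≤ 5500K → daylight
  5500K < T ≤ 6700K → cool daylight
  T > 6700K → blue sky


Temperature: 11560K
11560K > 6700K → blue sky
Classification: blue sky


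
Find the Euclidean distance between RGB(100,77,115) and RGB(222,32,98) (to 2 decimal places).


d = √[(R₁-R₂)² + (G₁-G₂)² + (B₁-B₂)²]
d = √[(100-222)² + (77-32)² + (115-98)²]
d = √[14884 + 2025 + 289]
d = √17198
d ≈ 131.14


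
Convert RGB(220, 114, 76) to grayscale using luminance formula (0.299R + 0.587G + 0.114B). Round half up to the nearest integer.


Gray = 0.299×R + 0.587×G + 0.114×B
Gray = 0.299×220 + 0.587×114 + 0.114×76
Gray = 65.780 + 66.918 + 8.664
Gray = 141.362 → round half up → 141
Gray = 141


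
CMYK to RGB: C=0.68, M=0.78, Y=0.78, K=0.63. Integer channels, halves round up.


R = 255 × (1-C) × (1-K) = 255 × 0.32 × 0.37 = 30.192 → 30
G = 255 × (1-M) × (1-K) = 255 × 0.22 × 0.37 = 20.757 → 21
B = 255 × (1-Y) × (1-K) = 255 × 0.22 × 0.37 = 20.757 → 21
= RGB(30, 21, 21)


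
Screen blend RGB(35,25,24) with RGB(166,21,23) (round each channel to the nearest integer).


Screen: C = 255 - (255-A)×(255-B)/255, rounded to nearest integer
R: 255 - (255-35)×(255-166)/255 = 255 - 19580/255 ≈ 255 - 76.784 = 178.216 → 178
G: 255 - (255-25)×(255-21)/255 = 255 - 53820/255 ≈ 255 - 211.059 = 43.941 → 44
B: 255 - (255-24)×(255-23)/255 = 255 - 53592/255 ≈ 255 - 210.165 = 44.835 → 45
= RGB(178, 44, 45)


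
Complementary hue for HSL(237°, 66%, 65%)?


Complement = opposite side of color wheel = hue + 180°
H' = (237 + 180) mod 360 = 57°
S and L unchanged.
= HSL(57°, 66%, 65%)


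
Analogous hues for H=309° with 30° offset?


Base hue: 309°
Left analog: (309 - 30) mod 360 = 279°
Right analog: (309 + 30) mod 360 = 339°
Analogous hues = 279° and 339°


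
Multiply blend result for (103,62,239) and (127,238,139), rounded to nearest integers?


Multiply: C = A×B/255, rounded to nearest integer
R: 103×127/255 = 13081/255 ≈ 51.298 → 51
G: 62×238/255 = 14756/255 ≈ 57.867 → 58
B: 239×139/255 = 33221/255 ≈ 130.278 → 130
= RGB(51, 58, 130)


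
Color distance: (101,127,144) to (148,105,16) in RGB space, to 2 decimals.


d = √[(R₁-R₂)² + (G₁-G₂)² + (B₁-B₂)²]
d = √[(101-148)² + (127-105)² + (144-16)²]
d = √[2209 + 484 + 16384]
d = √19077
d ≈ 138.12


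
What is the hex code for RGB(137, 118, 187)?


R = 137 → 89 (hex)
G = 118 → 76 (hex)
B = 187 → BB (hex)
Hex = #8976BB


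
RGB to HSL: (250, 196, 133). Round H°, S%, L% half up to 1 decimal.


Normalize: R'=250/255≈0.9804, G'=196/255≈0.7686, B'=133/255≈0.5216
Max=250/255, Min=133/255, Δ=Max-Min=117/255
L = (Max+Min)/2 = (250+133)/510 = 383/510 = 0.75098… → L = 75.1%
L > 0.5 → S = Δ/(2-Max-Min) = 117/(510-250-133) = 117/127 = 0.92125… → S = 92.1%
(the 1/255 factors cancel in S and H, so raw channel differences can be used)
Max is R' → H = 60 × (((G-B)/Δ) mod 6) = 60 × (((196-133)/117) mod 6)
  63/117 = 0.5384…
  H = 60 × 0.5384… = 32.307…° → H = 32.3°
= HSL(32.3°, 92.1%, 75.1%)


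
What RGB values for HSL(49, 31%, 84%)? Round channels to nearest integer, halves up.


H=49°, S=0.31, L=0.84
C = (1-|2L-1|)×S = (1-|0.68|)×0.31 = 0.0992
H' = H/60 = 49/60 ≈ 0.8167; X = C×(1-|H' mod 2 - 1|) ≈ 0.0810
m = L - C/2 = 0.84 - 0.0496 = 0.7904
Sector ⌊H'⌋ = 0 → (R',G',B') = (0.0992, ≈0.0810, 0.0)
RGB = ((R'+m)×255, (G'+m)×255, (B'+m)×255) = (226.848, 222.2104, 201.552)
Round half up → RGB(227, 222, 202)


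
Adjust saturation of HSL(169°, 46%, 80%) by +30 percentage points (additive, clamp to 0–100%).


Original S = 46%
Adjustment = +30 percentage points
New S = 46 + (30) = 76
Clamp to [0, 100] → 76
= HSL(169°, 76%, 80%)


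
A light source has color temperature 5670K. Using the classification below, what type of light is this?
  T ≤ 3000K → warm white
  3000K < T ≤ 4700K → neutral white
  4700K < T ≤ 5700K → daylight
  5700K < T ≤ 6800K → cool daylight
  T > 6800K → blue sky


Temperature: 5670K
4700K < 5670K ≤ 5700K → daylight
Classification: daylight


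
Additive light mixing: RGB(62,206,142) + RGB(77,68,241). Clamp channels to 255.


Additive: each channel = min(255, C₁+C₂)
R: 62+77 = 139 → 139
G: 206+68 = 274 → 255
B: 142+241 = 383 → 255
= RGB(139, 255, 255)


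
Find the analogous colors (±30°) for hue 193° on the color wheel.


Base hue: 193°
Left analog: (193 - 30) mod 360 = 163°
Right analog: (193 + 30) mod 360 = 223°
Analogous hues = 163° and 223°


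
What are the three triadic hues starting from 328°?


Triadic: equally spaced at 120° intervals
H1 = 328°
H2 = (328 + 120) mod 360 = 88°
H3 = (328 + 240) mod 360 = 208°
Triadic = 328°, 88°, 208°


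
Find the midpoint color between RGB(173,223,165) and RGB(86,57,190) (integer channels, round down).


Midpoint: each channel = ⌊(C₁+C₂)/2⌋
R: ⌊(173+86)/2⌋ = 129
G: ⌊(223+57)/2⌋ = 140
B: ⌊(165+190)/2⌋ = 177
= RGB(129, 140, 177)


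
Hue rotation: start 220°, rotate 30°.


New hue = (H + rotation) mod 360
New hue = (220 + 30) mod 360
= 250 mod 360
= 250°


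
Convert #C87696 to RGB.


C8 → 200 (R)
76 → 118 (G)
96 → 150 (B)
= RGB(200, 118, 150)


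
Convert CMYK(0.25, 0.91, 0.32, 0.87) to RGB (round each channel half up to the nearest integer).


R = 255 × (1-C) × (1-K) = 255 × 0.75 × 0.13 = 24.8625 → 25
G = 255 × (1-M) × (1-K) = 255 × 0.09 × 0.13 = 2.9835 → 3
B = 255 × (1-Y) × (1-K) = 255 × 0.68 × 0.13 = 22.542 → 23
= RGB(25, 3, 23)


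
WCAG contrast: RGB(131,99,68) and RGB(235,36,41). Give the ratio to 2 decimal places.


Linearize each sRGB channel c=v/255: c/12.92 if c ≤ 0.04045 else ((c+0.055)/1.055)^2.4
L = 0.2126×R_lin + 0.7152×G_lin + 0.0722×B_lin
Color 1 (131,99,68):
  R=131: 131/255≈0.5137 > 0.04045 → ((0.5137+0.055)/1.055)^2.4 ≈ 0.22697
  G=99: 99/255≈0.3882 > 0.04045 → ((0.3882+0.055)/1.055)^2.4 ≈ 0.12477
  B=68: 68/255≈0.2667 > 0.04045 → ((0.2667+0.055)/1.055)^2.4 ≈ 0.05781
  L1 = 0.2126×0.22697 + 0.7152×0.12477 + 0.0722×0.05781 ≈ 0.14166
Color 2 (235,36,41):
  R=235: 235/255≈0.9216 > 0.04045 → ((0.9216+0.055)/1.055)^2.4 ≈ 0.83077
  G=36: 36/255≈0.1412 > 0.04045 → ((0.1412+0.055)/1.055)^2.4 ≈ 0.01764
  B=41: 41/255≈0.1608 > 0.04045 → ((0.1608+0.055)/1.055)^2.4 ≈ 0.02217
  L2 = 0.2126×0.83077 + 0.7152×0.01764 + 0.0722×0.02217 ≈ 0.19084
Lighter = 0.19084, Darker = 0.14166
Ratio = (L_lighter + 0.05) / (L_darker + 0.05)
Ratio = (0.19084 + 0.05) / (0.14166 + 0.05) = 0.24084 / 0.19166 ≈ 1.2566
Ratio ≈ 1.26:1


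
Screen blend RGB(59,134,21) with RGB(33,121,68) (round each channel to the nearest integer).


Screen: C = 255 - (255-A)×(255-B)/255, rounded to nearest integer
R: 255 - (255-59)×(255-33)/255 = 255 - 43512/255 ≈ 255 - 170.635 = 84.365 → 84
G: 255 - (255-134)×(255-121)/255 = 255 - 16214/255 ≈ 255 - 63.584 = 191.416 → 191
B: 255 - (255-21)×(255-68)/255 = 255 - 43758/255 ≈ 255 - 171.600 = 83.400 → 83
= RGB(84, 191, 83)


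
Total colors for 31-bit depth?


Colors = 2^bits = 2^31
= 2,147,483,648 colors


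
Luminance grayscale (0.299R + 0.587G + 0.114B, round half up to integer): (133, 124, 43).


Gray = 0.299×R + 0.587×G + 0.114×B
Gray = 0.299×133 + 0.587×124 + 0.114×43
Gray = 39.767 + 72.788 + 4.902
Gray = 117.457 → round half up → 117
Gray = 117


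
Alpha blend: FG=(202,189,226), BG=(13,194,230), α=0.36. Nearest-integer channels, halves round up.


C = α×F + (1-α)×B, with 1-α = 0.64
R: 0.36×202 + 0.64×13 = 72.72 + 8.32 = 81.04 → 81
G: 0.36×189 + 0.64×194 = 68.04 + 124.16 = 192.20 → 192
B: 0.36×226 + 0.64×230 = 81.36 + 147.20 = 228.56 → 229
= RGB(81, 192, 229)


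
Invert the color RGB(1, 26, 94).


Invert: (255-R, 255-G, 255-B)
R: 255-1 = 254
G: 255-26 = 229
B: 255-94 = 161
= RGB(254, 229, 161)


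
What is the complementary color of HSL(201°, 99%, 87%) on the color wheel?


Complement = opposite side of color wheel = hue + 180°
H' = (201 + 180) mod 360 = 21°
S and L unchanged.
= HSL(21°, 99%, 87%)


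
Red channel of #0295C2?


Color: #0295C2
R = 02 = 2
G = 95 = 149
B = C2 = 194
Red = 2


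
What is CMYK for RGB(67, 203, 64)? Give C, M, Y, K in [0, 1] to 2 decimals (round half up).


R'=67/255≈0.2627, G'=203/255≈0.7961, B'=64/255≈0.2510
K = 1 - max(R',G',B') = 1 - 203/255 = 52/255 = 0.20392… → 0.20
(1-R'-K)/(1-K) simplifies to (max-R)/max with max = 203:
C = (203-67)/203 = 136/203 = 0.66995… → 0.67
M = (203-203)/203 = 0/203 = 0 → 0.00
Y = (203-64)/203 = 139/203 = 0.68472… → 0.68
= CMYK(0.67, 0.00, 0.68, 0.20)


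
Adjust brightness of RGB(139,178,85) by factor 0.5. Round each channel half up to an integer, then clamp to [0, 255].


Multiply each channel by 0.5, round half up, clamp to [0, 255]
R: 139×0.5 = 69.5 → round → 70
G: 178×0.5 = 89
B: 85×0.5 = 42.5 → round → 43
= RGB(70, 89, 43)


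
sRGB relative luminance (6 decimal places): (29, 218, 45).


Linearize each channel (sRGB transfer function): c = v/255; c_lin = c/12.92 if c ≤ 0.04045, else ((c+0.055)/1.055)^2.4
  R: 29/255 ≈ 0.113725 > 0.04045 → ((0.113725+0.055)/1.055)^2.4 ≈ 0.012286
  G: 218/255 ≈ 0.854902 > 0.04045 → ((0.854902+0.055)/1.055)^2.4 ≈ 0.701102
  B: 45/255 ≈ 0.176471 > 0.04045 → ((0.176471+0.055)/1.055)^2.4 ≈ 0.026241
R_lin = 0.012286, G_lin = 0.701102, B_lin = 0.026241
L = 0.2126×R + 0.7152×G + 0.0722×B
L = 0.2126×0.012286 + 0.7152×0.701102 + 0.0722×0.026241
L ≈ 0.505935


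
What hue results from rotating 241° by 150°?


New hue = (H + rotation) mod 360
New hue = (241 + 150) mod 360
= 391 mod 360
= 31°


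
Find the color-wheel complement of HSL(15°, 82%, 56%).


Complement = opposite side of color wheel = hue + 180°
H' = (15 + 180) mod 360 = 195°
S and L unchanged.
= HSL(195°, 82%, 56%)


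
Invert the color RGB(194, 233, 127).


Invert: (255-R, 255-G, 255-B)
R: 255-194 = 61
G: 255-233 = 22
B: 255-127 = 128
= RGB(61, 22, 128)


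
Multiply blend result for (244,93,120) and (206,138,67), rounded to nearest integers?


Multiply: C = A×B/255, rounded to nearest integer
R: 244×206/255 = 50264/255 ≈ 197.114 → 197
G: 93×138/255 = 12834/255 ≈ 50.329 → 50
B: 120×67/255 = 8040/255 ≈ 31.529 → 32
= RGB(197, 50, 32)
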